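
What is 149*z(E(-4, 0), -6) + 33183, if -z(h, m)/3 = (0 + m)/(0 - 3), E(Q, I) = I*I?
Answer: 32289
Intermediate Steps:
E(Q, I) = I²
z(h, m) = m (z(h, m) = -3*(0 + m)/(0 - 3) = -3*m/(-3) = -3*m*(-1)/3 = -(-1)*m = m)
149*z(E(-4, 0), -6) + 33183 = 149*(-6) + 33183 = -894 + 33183 = 32289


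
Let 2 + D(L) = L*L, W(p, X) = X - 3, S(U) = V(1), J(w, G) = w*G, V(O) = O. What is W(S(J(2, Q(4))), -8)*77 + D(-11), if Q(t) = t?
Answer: -728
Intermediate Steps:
J(w, G) = G*w
S(U) = 1
W(p, X) = -3 + X
D(L) = -2 + L² (D(L) = -2 + L*L = -2 + L²)
W(S(J(2, Q(4))), -8)*77 + D(-11) = (-3 - 8)*77 + (-2 + (-11)²) = -11*77 + (-2 + 121) = -847 + 119 = -728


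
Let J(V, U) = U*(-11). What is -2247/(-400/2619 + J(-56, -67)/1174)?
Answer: -6908864382/1460603 ≈ -4730.1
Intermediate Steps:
J(V, U) = -11*U
-2247/(-400/2619 + J(-56, -67)/1174) = -2247/(-400/2619 - 11*(-67)/1174) = -2247/(-400*1/2619 + 737*(1/1174)) = -2247/(-400/2619 + 737/1174) = -2247/1460603/3074706 = -2247*3074706/1460603 = -6908864382/1460603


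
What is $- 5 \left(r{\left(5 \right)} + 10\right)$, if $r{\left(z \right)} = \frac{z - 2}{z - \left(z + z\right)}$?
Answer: $-47$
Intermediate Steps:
$r{\left(z \right)} = - \frac{-2 + z}{z}$ ($r{\left(z \right)} = \frac{-2 + z}{z - 2 z} = \frac{-2 + z}{\left(-1\right) z} = \left(-2 + z\right) \left(- \frac{1}{z}\right) = - \frac{-2 + z}{z}$)
$- 5 \left(r{\left(5 \right)} + 10\right) = - 5 \left(\frac{2 - 5}{5} + 10\right) = - 5 \left(\frac{1}{5} \left(-3\right) + 10\right) = - 5 \left(- \frac{3}{5} + 10\right) = \left(-5\right) \frac{47}{5} = -47$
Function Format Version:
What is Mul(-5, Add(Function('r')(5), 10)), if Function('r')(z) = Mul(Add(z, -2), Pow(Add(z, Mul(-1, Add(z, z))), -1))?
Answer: -47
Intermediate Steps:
Function('r')(z) = Mul(-1, Pow(z, -1), Add(-2, z)) (Function('r')(z) = Mul(Add(-2, z), Pow(Add(z, Mul(-1, Mul(2, z))), -1)) = Mul(Add(-2, z), Pow(Add(z, Mul(-2, z)), -1)) = Mul(Add(-2, z), Pow(Mul(-1, z), -1)) = Mul(Add(-2, z), Mul(-1, Pow(z, -1))) = Mul(-1, Pow(z, -1), Add(-2, z)))
Mul(-5, Add(Function('r')(5), 10)) = Mul(-5, Add(Mul(Pow(5, -1), Add(2, Mul(-1, 5))), 10)) = Mul(-5, Add(Mul(Rational(1, 5), Add(2, -5)), 10)) = Mul(-5, Add(Mul(Rational(1, 5), -3), 10)) = Mul(-5, Add(Rational(-3, 5), 10)) = Mul(-5, Rational(47, 5)) = -47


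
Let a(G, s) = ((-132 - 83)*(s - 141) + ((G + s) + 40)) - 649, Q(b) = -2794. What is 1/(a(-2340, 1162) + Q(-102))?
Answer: -1/224096 ≈ -4.4624e-6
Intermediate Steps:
a(G, s) = 29706 + G - 214*s (a(G, s) = (-215*(-141 + s) + (40 + G + s)) - 649 = ((30315 - 215*s) + (40 + G + s)) - 649 = (30355 + G - 214*s) - 649 = 29706 + G - 214*s)
1/(a(-2340, 1162) + Q(-102)) = 1/((29706 - 2340 - 214*1162) - 2794) = 1/((29706 - 2340 - 248668) - 2794) = 1/(-221302 - 2794) = 1/(-224096) = -1/224096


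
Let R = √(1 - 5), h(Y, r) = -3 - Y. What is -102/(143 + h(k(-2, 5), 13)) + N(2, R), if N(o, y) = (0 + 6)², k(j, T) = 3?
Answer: 4830/137 ≈ 35.255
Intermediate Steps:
R = 2*I (R = √(-4) = 2*I ≈ 2.0*I)
N(o, y) = 36 (N(o, y) = 6² = 36)
-102/(143 + h(k(-2, 5), 13)) + N(2, R) = -102/(143 + (-3 - 1*3)) + 36 = -102/(143 + (-3 - 3)) + 36 = -102/(143 - 6) + 36 = -102/137 + 36 = 4830/137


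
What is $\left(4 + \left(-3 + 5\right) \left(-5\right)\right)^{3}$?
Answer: $-216$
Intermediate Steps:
$\left(4 + \left(-3 + 5\right) \left(-5\right)\right)^{3} = \left(4 + 2 \left(-5\right)\right)^{3} = \left(4 - 10\right)^{3} = \left(-6\right)^{3} = -216$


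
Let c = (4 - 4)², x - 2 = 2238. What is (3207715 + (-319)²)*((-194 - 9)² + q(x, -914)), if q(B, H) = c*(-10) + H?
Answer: 133355335420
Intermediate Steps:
x = 2240 (x = 2 + 2238 = 2240)
c = 0 (c = 0² = 0)
q(B, H) = H (q(B, H) = 0*(-10) + H = 0 + H = H)
(3207715 + (-319)²)*((-194 - 9)² + q(x, -914)) = (3207715 + (-319)²)*((-194 - 9)² - 914) = (3207715 + 101761)*((-203)² - 914) = 3309476*(41209 - 914) = 3309476*40295 = 133355335420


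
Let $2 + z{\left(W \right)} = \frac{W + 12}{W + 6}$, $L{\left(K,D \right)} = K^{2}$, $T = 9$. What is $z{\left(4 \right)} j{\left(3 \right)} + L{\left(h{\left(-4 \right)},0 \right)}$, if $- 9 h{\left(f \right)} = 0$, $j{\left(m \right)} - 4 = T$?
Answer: $- \frac{26}{5} \approx -5.2$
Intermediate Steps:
$j{\left(m \right)} = 13$ ($j{\left(m \right)} = 4 + 9 = 13$)
$h{\left(f \right)} = 0$ ($h{\left(f \right)} = \left(- \frac{1}{9}\right) 0 = 0$)
$z{\left(W \right)} = -2 + \frac{12 + W}{6 + W}$ ($z{\left(W \right)} = -2 + \frac{W + 12}{W + 6} = -2 + \frac{12 + W}{6 + W}$)
$z{\left(4 \right)} j{\left(3 \right)} + L{\left(h{\left(-4 \right)},0 \right)} = \left(-1\right) 4 \frac{1}{6 + 4} \cdot 13 + 0^{2} = \left(-1\right) 4 \cdot \frac{1}{10} \cdot 13 + 0 = \left(- \frac{2}{5}\right) 13 + 0 = - \frac{26}{5} + 0 = - \frac{26}{5}$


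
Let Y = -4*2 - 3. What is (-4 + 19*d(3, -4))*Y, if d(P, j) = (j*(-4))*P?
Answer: -9988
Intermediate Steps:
d(P, j) = -4*P*j (d(P, j) = (-4*j)*P = -4*P*j)
Y = -11 (Y = -8 - 3 = -11)
(-4 + 19*d(3, -4))*Y = (-4 + 19*(-4*3*(-4)))*(-11) = (-4 + 19*48)*(-11) = (-4 + 912)*(-11) = 908*(-11) = -9988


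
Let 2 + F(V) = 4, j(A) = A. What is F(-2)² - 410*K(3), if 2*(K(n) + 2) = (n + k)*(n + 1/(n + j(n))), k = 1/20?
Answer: -27743/24 ≈ -1156.0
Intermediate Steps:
k = 1/20 ≈ 0.050000
F(V) = 2 (F(V) = -2 + 4 = 2)
K(n) = -2 + (1/20 + n)*(n + 1/(2*n))/2 (K(n) = -2 + ((n + 1/20)*(n + 1/(n + n)))/2 = -2 + ((1/20 + n)*(n + 1/(2*n)))/2 = -2 + (1/20 + n)*(n + 1/(2*n))/2)
F(-2)² - 410*K(3) = 2² - 410*(-7/4 + (½)*3² + (1/40)*3 + (1/80)/3) = 4 - 410*(-7/4 + (½)*9 + 3/40 + (1/80)*(⅓)) = 4 - 410*(-7/4 + 9/2 + 3/40 + 1/240) = 4 - 410*679/240 = 4 - 27839/24 = -27743/24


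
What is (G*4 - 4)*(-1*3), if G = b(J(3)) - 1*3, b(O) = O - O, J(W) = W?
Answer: 48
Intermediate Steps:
b(O) = 0
G = -3 (G = 0 - 1*3 = 0 - 3 = -3)
(G*4 - 4)*(-1*3) = (-3*4 - 4)*(-1*3) = (-12 - 4)*(-3) = -16*(-3) = 48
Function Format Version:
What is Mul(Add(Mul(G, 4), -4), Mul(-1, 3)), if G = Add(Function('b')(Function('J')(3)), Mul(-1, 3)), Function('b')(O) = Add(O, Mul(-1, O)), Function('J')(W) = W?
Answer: 48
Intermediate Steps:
Function('b')(O) = 0
G = -3 (G = Add(0, Mul(-1, 3)) = Add(0, -3) = -3)
Mul(Add(Mul(G, 4), -4), Mul(-1, 3)) = Mul(Add(Mul(-3, 4), -4), Mul(-1, 3)) = Mul(Add(-12, -4), -3) = Mul(-16, -3) = 48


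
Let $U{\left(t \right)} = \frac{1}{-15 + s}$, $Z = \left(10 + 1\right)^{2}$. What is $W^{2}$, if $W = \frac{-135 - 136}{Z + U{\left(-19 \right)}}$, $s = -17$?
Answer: $\frac{75203584}{14984641} \approx 5.0187$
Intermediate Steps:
$Z = 121$ ($Z = 11^{2} = 121$)
$U{\left(t \right)} = - \frac{1}{32}$ ($U{\left(t \right)} = \frac{1}{-15 - 17} = \frac{1}{-32} = - \frac{1}{32}$)
$W = - \frac{8672}{3871}$ ($W = \frac{-135 - 136}{121 - \frac{1}{32}} = - \frac{271}{\frac{3871}{32}} = \left(-271\right) \frac{32}{3871} = - \frac{8672}{3871} \approx -2.2402$)
$W^{2} = \left(- \frac{8672}{3871}\right)^{2} = \frac{75203584}{14984641}$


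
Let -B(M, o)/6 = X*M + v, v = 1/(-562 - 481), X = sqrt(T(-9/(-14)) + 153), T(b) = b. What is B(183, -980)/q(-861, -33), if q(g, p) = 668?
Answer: 3/348362 - 1647*sqrt(3346)/4676 ≈ -20.374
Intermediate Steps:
X = 3*sqrt(3346)/14 (X = sqrt(-9/(-14) + 153) = sqrt(-9*(-1/14) + 153) = sqrt(9/14 + 153) = sqrt(2151/14) = 3*sqrt(3346)/14 ≈ 12.395)
v = -1/1043 (v = 1/(-1043) = -1/1043 ≈ -0.00095877)
B(M, o) = 6/1043 - 9*M*sqrt(3346)/7 (B(M, o) = -6*((3*sqrt(3346)/14)*M - 1/1043) = -6*(3*M*sqrt(3346)/14 - 1/1043) = -6*(-1/1043 + 3*M*sqrt(3346)/14) = 6/1043 - 9*M*sqrt(3346)/7)
B(183, -980)/q(-861, -33) = (6/1043 - 9/7*183*sqrt(3346))/668 = (6/1043 - 1647*sqrt(3346)/7)*(1/668) = 3/348362 - 1647*sqrt(3346)/4676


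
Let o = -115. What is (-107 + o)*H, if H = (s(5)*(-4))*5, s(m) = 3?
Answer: 13320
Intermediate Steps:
H = -60 (H = (3*(-4))*5 = -12*5 = -60)
(-107 + o)*H = (-107 - 115)*(-60) = -222*(-60) = 13320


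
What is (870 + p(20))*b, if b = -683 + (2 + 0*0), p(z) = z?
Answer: -606090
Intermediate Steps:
b = -681 (b = -683 + (2 + 0) = -683 + 2 = -681)
(870 + p(20))*b = (870 + 20)*(-681) = 890*(-681) = -606090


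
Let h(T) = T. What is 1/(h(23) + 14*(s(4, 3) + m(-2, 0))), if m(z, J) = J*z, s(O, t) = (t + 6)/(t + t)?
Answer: 1/44 ≈ 0.022727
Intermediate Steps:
s(O, t) = (6 + t)/(2*t) (s(O, t) = (6 + t)/((2*t)) = (6 + t)*(1/(2*t)) = (6 + t)/(2*t))
1/(h(23) + 14*(s(4, 3) + m(-2, 0))) = 1/(23 + 14*((½)*(6 + 3)/3 + 0*(-2))) = 1/(23 + 14*((½)*(⅓)*9 + 0)) = 1/(23 + 14*(3/2 + 0)) = 1/(23 + 14*(3/2)) = 1/(23 + 21) = 1/44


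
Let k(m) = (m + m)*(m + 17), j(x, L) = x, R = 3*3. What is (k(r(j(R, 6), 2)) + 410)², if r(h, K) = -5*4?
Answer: 280900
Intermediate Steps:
R = 9
r(h, K) = -20
k(m) = 2*m*(17 + m) (k(m) = (2*m)*(17 + m) = 2*m*(17 + m))
(k(r(j(R, 6), 2)) + 410)² = (2*(-20)*(17 - 20) + 410)² = (2*(-20)*(-3) + 410)² = (120 + 410)² = 530² = 280900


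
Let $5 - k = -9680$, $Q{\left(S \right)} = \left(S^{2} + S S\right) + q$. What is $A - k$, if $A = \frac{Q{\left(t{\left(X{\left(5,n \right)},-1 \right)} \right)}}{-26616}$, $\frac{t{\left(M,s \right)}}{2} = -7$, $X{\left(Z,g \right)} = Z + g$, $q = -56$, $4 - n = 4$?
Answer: $- \frac{10740679}{1109} \approx -9685.0$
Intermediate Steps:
$n = 0$ ($n = 4 - 4 = 0$)
$t{\left(M,s \right)} = -14$ ($t{\left(M,s \right)} = 2 \left(-7\right) = -14$)
$Q{\left(S \right)} = -56 + 2 S^{2}$ ($Q{\left(S \right)} = \left(S^{2} + S S\right) - 56 = \left(S^{2} + S^{2}\right) - 56 = 2 S^{2} - 56 = -56 + 2 S^{2}$)
$A = - \frac{14}{1109}$ ($A = \frac{-56 + 2 \left(-14\right)^{2}}{-26616} = \left(-56 + 2 \cdot 196\right) \left(- \frac{1}{26616}\right) = \left(-56 + 392\right) \left(- \frac{1}{26616}\right) = 336 \left(- \frac{1}{26616}\right) = - \frac{14}{1109} \approx -0.012624$)
$k = 9685$ ($k = 5 - -9680 = 5 + 9680 = 9685$)
$A - k = - \frac{14}{1109} - 9685 = - \frac{10740679}{1109}$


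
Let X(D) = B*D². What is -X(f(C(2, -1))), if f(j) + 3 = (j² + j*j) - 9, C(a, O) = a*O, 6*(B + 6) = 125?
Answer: -712/3 ≈ -237.33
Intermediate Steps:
B = 89/6 (B = -6 + (⅙)*125 = -6 + 125/6 = 89/6 ≈ 14.833)
C(a, O) = O*a
f(j) = -12 + 2*j² (f(j) = -3 + ((j² + j*j) - 9) = -3 + ((j² + j²) - 9) = -3 + (2*j² - 9) = -3 + (-9 + 2*j²) = -12 + 2*j²)
X(D) = 89*D²/6
-X(f(C(2, -1))) = -89*(-12 + 2*(-1*2)²)²/6 = -89*(-12 + 2*(-2)²)²/6 = -89*(-12 + 2*4)²/6 = -89*(-12 + 8)²/6 = -89*(-4)²/6 = -89*16/6 = -1*712/3 = -712/3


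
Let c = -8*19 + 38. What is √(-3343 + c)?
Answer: I*√3457 ≈ 58.796*I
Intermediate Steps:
c = -114 (c = -152 + 38 = -114)
√(-3343 + c) = √(-3343 - 114) = √(-3457) = I*√3457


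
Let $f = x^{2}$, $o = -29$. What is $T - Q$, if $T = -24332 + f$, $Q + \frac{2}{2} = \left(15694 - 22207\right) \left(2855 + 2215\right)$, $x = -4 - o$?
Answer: $32997204$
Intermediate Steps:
$x = 25$ ($x = -4 - -29 = -4 + 29 = 25$)
$f = 625$ ($f = 25^{2} = 625$)
$Q = -33020911$ ($Q = -1 + \left(15694 - 22207\right) \left(2855 + 2215\right) = -1 - 33020910 = -33020911$)
$T = -23707$ ($T = -24332 + 625 = -23707$)
$T - Q = -23707 - -33020911 = -23707 + 33020911 = 32997204$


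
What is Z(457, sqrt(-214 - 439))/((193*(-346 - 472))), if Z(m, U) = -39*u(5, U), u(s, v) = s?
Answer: 195/157874 ≈ 0.0012352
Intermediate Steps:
Z(m, U) = -195 (Z(m, U) = -39*5 = -195)
Z(457, sqrt(-214 - 439))/((193*(-346 - 472))) = -195*1/(193*(-346 - 472)) = -195/(193*(-818)) = -195/(-157874) = -195*(-1/157874) = 195/157874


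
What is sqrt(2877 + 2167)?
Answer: 2*sqrt(1261) ≈ 71.021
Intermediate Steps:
sqrt(2877 + 2167) = sqrt(5044) = 2*sqrt(1261)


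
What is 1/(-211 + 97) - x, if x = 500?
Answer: -57001/114 ≈ -500.01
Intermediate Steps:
1/(-211 + 97) - x = 1/(-211 + 97) - 1*500 = 1/(-114) - 500 = -1/114 - 500 = -57001/114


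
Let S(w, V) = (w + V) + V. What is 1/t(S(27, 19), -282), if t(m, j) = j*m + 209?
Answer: -1/18121 ≈ -5.5185e-5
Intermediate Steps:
S(w, V) = w + 2*V (S(w, V) = (V + w) + V = w + 2*V)
t(m, j) = 209 + j*m
1/t(S(27, 19), -282) = 1/(209 - 282*(27 + 2*19)) = 1/(209 - 282*(27 + 38)) = 1/(209 - 282*65) = 1/(209 - 18330) = 1/(-18121) = -1/18121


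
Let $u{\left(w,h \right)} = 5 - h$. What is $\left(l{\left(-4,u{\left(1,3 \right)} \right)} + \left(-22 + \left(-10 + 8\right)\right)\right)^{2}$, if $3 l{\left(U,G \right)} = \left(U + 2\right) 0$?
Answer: $576$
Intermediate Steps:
$l{\left(U,G \right)} = 0$ ($l{\left(U,G \right)} = \frac{\left(U + 2\right) 0}{3} = \frac{\left(2 + U\right) 0}{3} = \frac{1}{3} \cdot 0 = 0$)
$\left(l{\left(-4,u{\left(1,3 \right)} \right)} + \left(-22 + \left(-10 + 8\right)\right)\right)^{2} = \left(0 + \left(-22 + \left(-10 + 8\right)\right)\right)^{2} = \left(0 - 24\right)^{2} = \left(-24\right)^{2} = 576$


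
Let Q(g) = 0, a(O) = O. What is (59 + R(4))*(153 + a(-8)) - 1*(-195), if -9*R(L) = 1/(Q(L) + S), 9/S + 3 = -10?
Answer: 710635/81 ≈ 8773.3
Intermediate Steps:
S = -9/13 (S = 9/(-3 - 10) = 9/(-13) = 9*(-1/13) = -9/13 ≈ -0.69231)
R(L) = 13/81 (R(L) = -1/(9*(0 - 9/13)) = -1/(9*(-9/13)) = -1/9*(-13/9) = 13/81)
(59 + R(4))*(153 + a(-8)) - 1*(-195) = (59 + 13/81)*(153 - 8) - 1*(-195) = (4792/81)*145 + 195 = 694840/81 + 195 = 710635/81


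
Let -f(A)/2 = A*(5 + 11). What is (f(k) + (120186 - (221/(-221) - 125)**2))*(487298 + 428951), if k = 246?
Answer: 88361221062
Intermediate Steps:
f(A) = -32*A (f(A) = -2*A*(5 + 11) = -2*A*16 = -32*A)
(f(k) + (120186 - (221/(-221) - 125)**2))*(487298 + 428951) = (-32*246 + (120186 - (221/(-221) - 125)**2))*(487298 + 428951) = (-7872 + (120186 - (221*(-1/221) - 125)**2))*916249 = (-7872 + (120186 - (-1 - 125)**2))*916249 = (-7872 + (120186 - 1*(-126)**2))*916249 = (-7872 + (120186 - 1*15876))*916249 = (-7872 + (120186 - 15876))*916249 = (-7872 + 104310)*916249 = 96438*916249 = 88361221062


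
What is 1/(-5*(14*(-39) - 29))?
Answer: 1/2875 ≈ 0.00034783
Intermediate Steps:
1/(-5*(14*(-39) - 29)) = 1/(-5*(-546 - 29)) = 1/(-5*(-575)) = 1/2875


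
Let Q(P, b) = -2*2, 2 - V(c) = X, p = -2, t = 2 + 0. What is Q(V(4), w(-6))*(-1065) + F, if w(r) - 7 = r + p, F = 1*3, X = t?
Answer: 4263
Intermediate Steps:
t = 2
X = 2
F = 3
V(c) = 0 (V(c) = 2 - 1*2 = 2 - 2 = 0)
w(r) = 5 + r (w(r) = 7 + (r - 2) = 7 + (-2 + r) = 5 + r)
Q(P, b) = -4
Q(V(4), w(-6))*(-1065) + F = -4*(-1065) + 3 = 4260 + 3 = 4263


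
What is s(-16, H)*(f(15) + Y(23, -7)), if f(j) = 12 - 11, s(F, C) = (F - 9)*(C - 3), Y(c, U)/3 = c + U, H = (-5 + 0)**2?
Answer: -26950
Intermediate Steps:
H = 25 (H = (-5)**2 = 25)
Y(c, U) = 3*U + 3*c (Y(c, U) = 3*(c + U) = 3*(U + c) = 3*U + 3*c)
s(F, C) = (-9 + F)*(-3 + C)
f(j) = 1
s(-16, H)*(f(15) + Y(23, -7)) = (27 - 9*25 - 3*(-16) + 25*(-16))*(1 + (3*(-7) + 3*23)) = (27 - 225 + 48 - 400)*(1 + (-21 + 69)) = -550*(1 + 48) = -550*49 = -26950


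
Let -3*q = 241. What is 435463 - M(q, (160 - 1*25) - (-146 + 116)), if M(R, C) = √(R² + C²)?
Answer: 435463 - √303106/3 ≈ 4.3528e+5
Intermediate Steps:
q = -241/3 (q = -⅓*241 = -241/3 ≈ -80.333)
M(R, C) = √(C² + R²)
435463 - M(q, (160 - 1*25) - (-146 + 116)) = 435463 - √(((160 - 1*25) - (-146 + 116))² + (-241/3)²) = 435463 - √(((160 - 25) - 1*(-30))² + 58081/9) = 435463 - √((135 + 30)² + 58081/9) = 435463 - √(165² + 58081/9) = 435463 - √(27225 + 58081/9) = 435463 - √(303106/9) = 435463 - √303106/3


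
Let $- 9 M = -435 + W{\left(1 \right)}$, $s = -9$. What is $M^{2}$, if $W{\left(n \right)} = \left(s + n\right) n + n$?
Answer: $\frac{195364}{81} \approx 2411.9$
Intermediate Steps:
$W{\left(n \right)} = n + n \left(-9 + n\right)$ ($W{\left(n \right)} = \left(-9 + n\right) n + n = n \left(-9 + n\right) + n = n + n \left(-9 + n\right)$)
$M = \frac{442}{9}$ ($M = - \frac{-435 + 1 \left(-8 + 1\right)}{9} = - \frac{-435 + 1 \left(-7\right)}{9} = - \frac{-435 - 7}{9} = \left(- \frac{1}{9}\right) \left(-442\right) = \frac{442}{9} \approx 49.111$)
$M^{2} = \left(\frac{442}{9}\right)^{2} = \frac{195364}{81}$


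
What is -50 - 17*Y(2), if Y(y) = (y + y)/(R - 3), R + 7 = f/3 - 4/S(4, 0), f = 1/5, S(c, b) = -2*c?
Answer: -12110/283 ≈ -42.792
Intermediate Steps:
f = 1/5 ≈ 0.20000
R = -193/30 (R = -7 + ((1/5)/3 - 4/((-2*4))) = -7 + ((1/5)*(1/3) - 4/(-8)) = -7 + (1/15 - 4*(-1/8)) = -7 + (1/15 + 1/2) = -7 + 17/30 = -193/30 ≈ -6.4333)
Y(y) = -60*y/283 (Y(y) = (y + y)/(-193/30 - 3) = (2*y)/(-283/30) = (2*y)*(-30/283) = -60*y/283)
-50 - 17*Y(2) = -50 - (-1020)*2/283 = -50 - 17*(-120/283) = -50 + 2040/283 = -12110/283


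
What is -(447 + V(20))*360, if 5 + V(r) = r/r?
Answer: -159480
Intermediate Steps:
V(r) = -4 (V(r) = -5 + r/r = -5 + 1 = -4)
-(447 + V(20))*360 = -(447 - 4)*360 = -443*360 = -1*159480 = -159480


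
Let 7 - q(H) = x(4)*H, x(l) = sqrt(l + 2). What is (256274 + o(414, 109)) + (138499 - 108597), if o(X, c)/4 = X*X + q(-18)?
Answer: 971788 + 72*sqrt(6) ≈ 9.7196e+5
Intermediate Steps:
x(l) = sqrt(2 + l)
q(H) = 7 - H*sqrt(6) (q(H) = 7 - sqrt(2 + 4)*H = 7 - sqrt(6)*H = 7 - H*sqrt(6))
o(X, c) = 28 + 4*X**2 + 72*sqrt(6) (o(X, c) = 4*(X*X + (7 - 1*(-18)*sqrt(6))) = 4*(X**2 + (7 + 18*sqrt(6))) = 4*(7 + X**2 + 18*sqrt(6)) = 28 + 4*X**2 + 72*sqrt(6))
(256274 + o(414, 109)) + (138499 - 108597) = (256274 + (28 + 4*414**2 + 72*sqrt(6))) + (138499 - 108597) = (256274 + (28 + 4*171396 + 72*sqrt(6))) + 29902 = (256274 + (28 + 685584 + 72*sqrt(6))) + 29902 = (256274 + (685612 + 72*sqrt(6))) + 29902 = (941886 + 72*sqrt(6)) + 29902 = 971788 + 72*sqrt(6)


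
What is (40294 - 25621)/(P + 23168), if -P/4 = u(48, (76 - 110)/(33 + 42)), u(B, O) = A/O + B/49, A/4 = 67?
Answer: 12222609/21265480 ≈ 0.57476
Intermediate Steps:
A = 268 (A = 4*67 = 268)
u(B, O) = 268/O + B/49
P = 1966536/833 (P = -4*(268/(((76 - 110)/(33 + 42))) + (1/49)*48) = -4*(268/((-34/75)) + 48/49) = -4*(268/((-34*1/75)) + 48/49) = -4*(268/(-34/75) + 48/49) = -4*(268*(-75/34) + 48/49) = -4*(-10050/17 + 48/49) = -4*(-491634/833) = 1966536/833 ≈ 2360.8)
(40294 - 25621)/(P + 23168) = (40294 - 25621)/(1966536/833 + 23168) = 14673/(21265480/833) = 14673*(833/21265480) = 12222609/21265480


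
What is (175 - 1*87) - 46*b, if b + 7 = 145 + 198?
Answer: -15368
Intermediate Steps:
b = 336 (b = -7 + (145 + 198) = -7 + 343 = 336)
(175 - 1*87) - 46*b = (175 - 1*87) - 46*336 = (175 - 87) - 15456 = 88 - 15456 = -15368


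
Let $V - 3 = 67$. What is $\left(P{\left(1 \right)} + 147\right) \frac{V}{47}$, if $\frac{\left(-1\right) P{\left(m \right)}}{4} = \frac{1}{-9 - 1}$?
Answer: $\frac{10318}{47} \approx 219.53$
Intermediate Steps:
$V = 70$ ($V = 3 + 67 = 70$)
$P{\left(m \right)} = \frac{2}{5}$ ($P{\left(m \right)} = - \frac{4}{-9 - 1} = - \frac{4}{-10} = \left(-4\right) \left(- \frac{1}{10}\right) = \frac{2}{5}$)
$\left(P{\left(1 \right)} + 147\right) \frac{V}{47} = \left(\frac{2}{5} + 147\right) \frac{70}{47} = \frac{737 \cdot 70 \cdot \frac{1}{47}}{5} = \frac{737}{5} \cdot \frac{70}{47} = \frac{10318}{47}$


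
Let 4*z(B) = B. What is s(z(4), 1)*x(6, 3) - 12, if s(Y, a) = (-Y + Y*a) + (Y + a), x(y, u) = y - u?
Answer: -6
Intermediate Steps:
z(B) = B/4
s(Y, a) = a + Y*a
s(z(4), 1)*x(6, 3) - 12 = (1*(1 + (¼)*4))*(6 - 1*3) - 12 = (1*(1 + 1))*(6 - 3) - 12 = (1*2)*3 - 12 = 2*3 - 12 = 6 - 12 = -6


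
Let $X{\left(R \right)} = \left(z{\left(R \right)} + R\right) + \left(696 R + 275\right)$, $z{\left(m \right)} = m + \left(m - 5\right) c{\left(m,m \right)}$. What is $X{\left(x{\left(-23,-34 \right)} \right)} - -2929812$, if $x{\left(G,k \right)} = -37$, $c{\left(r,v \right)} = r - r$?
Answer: $2904261$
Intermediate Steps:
$c{\left(r,v \right)} = 0$
$z{\left(m \right)} = m$ ($z{\left(m \right)} = m + \left(m - 5\right) 0 = m + \left(-5 + m\right) 0 = m + 0 = m$)
$X{\left(R \right)} = 275 + 698 R$ ($X{\left(R \right)} = \left(R + R\right) + \left(696 R + 275\right) = 2 R + \left(275 + 696 R\right) = 275 + 698 R$)
$X{\left(x{\left(-23,-34 \right)} \right)} - -2929812 = \left(275 + 698 \left(-37\right)\right) - -2929812 = \left(275 - 25826\right) + 2929812 = -25551 + 2929812 = 2904261$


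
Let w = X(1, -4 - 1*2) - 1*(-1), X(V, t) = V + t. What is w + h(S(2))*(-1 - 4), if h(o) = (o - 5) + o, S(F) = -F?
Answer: 41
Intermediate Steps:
h(o) = -5 + 2*o (h(o) = (-5 + o) + o = -5 + 2*o)
w = -4 (w = (1 + (-4 - 1*2)) - 1*(-1) = (1 + (-4 - 2)) + 1 = (1 - 6) + 1 = -5 + 1 = -4)
w + h(S(2))*(-1 - 4) = -4 + (-5 + 2*(-1*2))*(-1 - 4) = -4 + (-5 + 2*(-2))*(-5) = -4 + (-5 - 4)*(-5) = -4 - 9*(-5) = -4 + 45 = 41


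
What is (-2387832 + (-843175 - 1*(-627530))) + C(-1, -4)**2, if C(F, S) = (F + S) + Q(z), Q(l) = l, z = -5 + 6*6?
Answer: -2602801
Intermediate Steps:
z = 31 (z = -5 + 36 = 31)
C(F, S) = 31 + F + S (C(F, S) = (F + S) + 31 = 31 + F + S)
(-2387832 + (-843175 - 1*(-627530))) + C(-1, -4)**2 = (-2387832 + (-843175 - 1*(-627530))) + (31 - 1 - 4)**2 = (-2387832 + (-843175 + 627530)) + 26**2 = (-2387832 - 215645) + 676 = -2603477 + 676 = -2602801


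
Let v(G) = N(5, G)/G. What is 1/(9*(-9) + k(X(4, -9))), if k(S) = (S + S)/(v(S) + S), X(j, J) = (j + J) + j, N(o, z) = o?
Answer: -3/242 ≈ -0.012397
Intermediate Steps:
v(G) = 5/G
X(j, J) = J + 2*j (X(j, J) = (J + j) + j = J + 2*j)
k(S) = 2*S/(S + 5/S) (k(S) = (S + S)/(5/S + S) = (2*S)/(S + 5/S) = 2*S/(S + 5/S))
1/(9*(-9) + k(X(4, -9))) = 1/(9*(-9) + 2*(-9 + 2*4)²/(5 + (-9 + 2*4)²)) = 1/(-81 + 2*(-9 + 8)²/(5 + (-9 + 8)²)) = 1/(-81 + 2*(-1)²/(5 + (-1)²)) = 1/(-81 + 2*1/(5 + 1)) = 1/(-81 + 2*1/6) = 1/(-81 + 2*1*(⅙)) = 1/(-81 + ⅓) = 1/(-242/3) = -3/242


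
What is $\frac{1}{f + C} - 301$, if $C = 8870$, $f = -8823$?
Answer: $- \frac{14146}{47} \approx -300.98$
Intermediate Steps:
$\frac{1}{f + C} - 301 = \frac{1}{-8823 + 8870} - 301 = \frac{1}{47} - 301 = - \frac{14146}{47}$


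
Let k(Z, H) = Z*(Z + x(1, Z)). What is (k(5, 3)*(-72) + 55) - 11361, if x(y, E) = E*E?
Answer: -22106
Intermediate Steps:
x(y, E) = E²
k(Z, H) = Z*(Z + Z²)
(k(5, 3)*(-72) + 55) - 11361 = ((5²*(1 + 5))*(-72) + 55) - 11361 = ((25*6)*(-72) + 55) - 11361 = (150*(-72) + 55) - 11361 = (-10800 + 55) - 11361 = -10745 - 11361 = -22106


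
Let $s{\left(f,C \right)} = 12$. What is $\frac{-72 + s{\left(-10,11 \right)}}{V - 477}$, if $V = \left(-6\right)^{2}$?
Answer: $\frac{20}{147} \approx 0.13605$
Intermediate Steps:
$V = 36$
$\frac{-72 + s{\left(-10,11 \right)}}{V - 477} = \frac{-72 + 12}{36 - 477} = - \frac{60}{-441} = \left(-60\right) \left(- \frac{1}{441}\right) = \frac{20}{147}$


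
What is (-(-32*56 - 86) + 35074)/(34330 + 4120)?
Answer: 18476/19225 ≈ 0.96104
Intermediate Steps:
(-(-32*56 - 86) + 35074)/(34330 + 4120) = (-(-1792 - 86) + 35074)/38450 = (-1*(-1878) + 35074)*(1/38450) = (1878 + 35074)*(1/38450) = 36952*(1/38450) = 18476/19225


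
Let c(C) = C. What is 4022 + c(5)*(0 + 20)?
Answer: 4122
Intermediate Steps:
4022 + c(5)*(0 + 20) = 4022 + 5*(0 + 20) = 4022 + 5*20 = 4022 + 100 = 4122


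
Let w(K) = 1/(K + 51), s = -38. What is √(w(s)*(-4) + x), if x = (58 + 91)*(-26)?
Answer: I*√654758/13 ≈ 62.244*I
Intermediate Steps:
w(K) = 1/(51 + K)
x = -3874 (x = 149*(-26) = -3874)
√(w(s)*(-4) + x) = √(-4/(51 - 38) - 3874) = √(-4/13 - 3874) = √(-50366/13) = I*√654758/13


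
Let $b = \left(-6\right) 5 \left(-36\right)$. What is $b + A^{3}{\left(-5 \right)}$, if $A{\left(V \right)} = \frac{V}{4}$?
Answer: $\frac{68995}{64} \approx 1078.0$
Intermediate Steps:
$b = 1080$ ($b = \left(-30\right) \left(-36\right) = 1080$)
$A{\left(V \right)} = \frac{V}{4}$ ($A{\left(V \right)} = V \frac{1}{4} = \frac{V}{4}$)
$b + A^{3}{\left(-5 \right)} = 1080 + \left(\frac{1}{4} \left(-5\right)\right)^{3} = 1080 + \left(- \frac{5}{4}\right)^{3} = 1080 - \frac{125}{64} = \frac{68995}{64}$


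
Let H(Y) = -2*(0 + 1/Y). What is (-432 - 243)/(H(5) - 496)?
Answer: 3375/2482 ≈ 1.3598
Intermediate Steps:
H(Y) = -2/Y
(-432 - 243)/(H(5) - 496) = (-432 - 243)/(-2/5 - 496) = -675/(-2*⅕ - 496) = -675/(-⅖ - 496) = -675/(-2482/5) = -675*(-5/2482) = 3375/2482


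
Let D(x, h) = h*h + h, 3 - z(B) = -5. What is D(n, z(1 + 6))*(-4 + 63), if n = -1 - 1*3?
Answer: 4248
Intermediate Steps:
z(B) = 8 (z(B) = 3 - 1*(-5) = 3 + 5 = 8)
n = -4 (n = -1 - 3 = -4)
D(x, h) = h + h² (D(x, h) = h² + h = h + h²)
D(n, z(1 + 6))*(-4 + 63) = (8*(1 + 8))*(-4 + 63) = (8*9)*59 = 72*59 = 4248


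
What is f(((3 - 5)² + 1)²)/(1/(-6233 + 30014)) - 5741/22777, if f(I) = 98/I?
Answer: 53082520501/569425 ≈ 93221.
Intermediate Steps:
f(((3 - 5)² + 1)²)/(1/(-6233 + 30014)) - 5741/22777 = (98/(((3 - 5)² + 1)²))/(1/(-6233 + 30014)) - 5741/22777 = (98/(((-2)² + 1)²))/(1/23781) - 5741*1/22777 = (98/((4 + 1)²))/(1/23781) - 5741/22777 = (98/(5²))*23781 - 5741/22777 = (98/25)*23781 - 5741/22777 = 2330538/25 - 5741/22777 = 53082520501/569425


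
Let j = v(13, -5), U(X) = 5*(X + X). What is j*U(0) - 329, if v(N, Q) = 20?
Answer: -329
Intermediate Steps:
U(X) = 10*X (U(X) = 5*(2*X) = 10*X)
j = 20
j*U(0) - 329 = 20*(10*0) - 329 = 20*0 - 329 = 0 - 329 = -329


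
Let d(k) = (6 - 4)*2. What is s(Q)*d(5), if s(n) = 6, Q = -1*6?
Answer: 24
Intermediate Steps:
Q = -6
d(k) = 4 (d(k) = 2*2 = 4)
s(Q)*d(5) = 6*4 = 24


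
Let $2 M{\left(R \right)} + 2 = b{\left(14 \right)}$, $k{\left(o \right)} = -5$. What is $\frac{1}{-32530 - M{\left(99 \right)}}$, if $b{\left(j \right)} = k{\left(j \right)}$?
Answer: $- \frac{2}{65053} \approx -3.0744 \cdot 10^{-5}$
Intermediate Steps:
$b{\left(j \right)} = -5$
$M{\left(R \right)} = - \frac{7}{2}$ ($M{\left(R \right)} = -1 + \frac{1}{2} \left(-5\right) = -1 - \frac{5}{2} = - \frac{7}{2}$)
$\frac{1}{-32530 - M{\left(99 \right)}} = \frac{1}{-32530 - - \frac{7}{2}} = \frac{1}{-32530 + \frac{7}{2}} = \frac{1}{- \frac{65053}{2}} = - \frac{2}{65053}$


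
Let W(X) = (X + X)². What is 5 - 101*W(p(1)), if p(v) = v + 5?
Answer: -14539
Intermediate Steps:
p(v) = 5 + v
W(X) = 4*X² (W(X) = (2*X)² = 4*X²)
5 - 101*W(p(1)) = 5 - 404*(5 + 1)² = 5 - 404*6² = 5 - 404*36 = 5 - 101*144 = 5 - 14544 = -14539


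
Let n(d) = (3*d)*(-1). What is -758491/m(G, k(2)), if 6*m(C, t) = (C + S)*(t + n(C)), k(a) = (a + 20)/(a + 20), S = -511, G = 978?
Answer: 4550946/1369711 ≈ 3.3226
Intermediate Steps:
k(a) = 1 (k(a) = (20 + a)/(20 + a) = 1)
n(d) = -3*d
m(C, t) = (-511 + C)*(t - 3*C)/6 (m(C, t) = ((C - 511)*(t - 3*C))/6 = ((-511 + C)*(t - 3*C))/6 = (-511 + C)*(t - 3*C)/6)
-758491/m(G, k(2)) = -758491/(-511/6*1 - ½*978² + (511/2)*978 + (⅙)*978*1) = -758491/(-511/6 - ½*956484 + 249879 + 163) = -758491/(-511/6 - 478242 + 249879 + 163) = -758491/(-1369711/6) = -758491*(-6/1369711) = 4550946/1369711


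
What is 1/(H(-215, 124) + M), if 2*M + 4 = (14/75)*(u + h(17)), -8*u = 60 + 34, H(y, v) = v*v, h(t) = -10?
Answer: 100/1537197 ≈ 6.5053e-5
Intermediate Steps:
H(y, v) = v²
u = -47/4 (u = -(60 + 34)/8 = -⅛*94 = -47/4 ≈ -11.750)
M = -403/100 (M = -2 + ((14/75)*(-47/4 - 10))/2 = -2 + ((14*(1/75))*(-87/4))/2 = -2 + ((14/75)*(-87/4))/2 = -2 + (½)*(-203/50) = -2 - 203/100 = -403/100 ≈ -4.0300)
1/(H(-215, 124) + M) = 1/(124² - 403/100) = 1/(15376 - 403/100) = 1/(1537197/100) = 100/1537197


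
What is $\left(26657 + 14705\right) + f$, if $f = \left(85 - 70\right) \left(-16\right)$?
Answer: $41122$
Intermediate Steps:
$f = -240$ ($f = 15 \left(-16\right) = -240$)
$\left(26657 + 14705\right) + f = \left(26657 + 14705\right) - 240 = 41362 - 240 = 41122$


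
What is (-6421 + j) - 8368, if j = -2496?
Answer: -17285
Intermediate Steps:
(-6421 + j) - 8368 = (-6421 - 2496) - 8368 = -8917 - 8368 = -17285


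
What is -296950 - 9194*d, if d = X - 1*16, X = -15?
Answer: -11936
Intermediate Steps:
d = -31 (d = -15 - 1*16 = -15 - 16 = -31)
-296950 - 9194*d = -296950 - 9194*(-31) = -296950 + 285014 = -11936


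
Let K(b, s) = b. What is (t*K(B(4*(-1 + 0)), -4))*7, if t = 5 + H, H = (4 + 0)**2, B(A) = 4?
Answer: 588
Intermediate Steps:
H = 16 (H = 4**2 = 16)
t = 21 (t = 5 + 16 = 21)
(t*K(B(4*(-1 + 0)), -4))*7 = (21*4)*7 = 84*7 = 588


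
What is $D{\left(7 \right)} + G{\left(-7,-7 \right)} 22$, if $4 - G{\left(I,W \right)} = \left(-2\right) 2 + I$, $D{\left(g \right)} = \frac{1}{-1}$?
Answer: $329$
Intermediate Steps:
$D{\left(g \right)} = -1$
$G{\left(I,W \right)} = 8 - I$ ($G{\left(I,W \right)} = 4 - \left(\left(-2\right) 2 + I\right) = 4 - \left(-4 + I\right) = 8 - I$)
$D{\left(7 \right)} + G{\left(-7,-7 \right)} 22 = -1 + \left(8 - -7\right) 22 = -1 + \left(8 + 7\right) 22 = -1 + 15 \cdot 22 = -1 + 330 = 329$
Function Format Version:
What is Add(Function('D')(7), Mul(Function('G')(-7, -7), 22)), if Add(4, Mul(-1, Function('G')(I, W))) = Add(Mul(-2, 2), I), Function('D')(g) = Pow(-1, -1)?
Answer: 329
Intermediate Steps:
Function('D')(g) = -1
Function('G')(I, W) = Add(8, Mul(-1, I)) (Function('G')(I, W) = Add(4, Mul(-1, Add(Mul(-2, 2), I))) = Add(4, Mul(-1, Add(-4, I))) = Add(4, Add(4, Mul(-1, I))) = Add(8, Mul(-1, I)))
Add(Function('D')(7), Mul(Function('G')(-7, -7), 22)) = Add(-1, Mul(Add(8, Mul(-1, -7)), 22)) = Add(-1, Mul(Add(8, 7), 22)) = Add(-1, Mul(15, 22)) = Add(-1, 330) = 329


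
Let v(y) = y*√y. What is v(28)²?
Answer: 21952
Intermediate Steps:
v(y) = y^(3/2)
v(28)² = (28^(3/2))² = (56*√7)² = 21952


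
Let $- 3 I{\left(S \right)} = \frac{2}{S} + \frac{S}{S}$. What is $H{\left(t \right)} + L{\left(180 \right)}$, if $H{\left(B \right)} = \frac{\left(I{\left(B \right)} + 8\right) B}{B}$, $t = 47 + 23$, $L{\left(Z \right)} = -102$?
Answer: $- \frac{3302}{35} \approx -94.343$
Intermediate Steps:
$I{\left(S \right)} = - \frac{1}{3} - \frac{2}{3 S}$ ($I{\left(S \right)} = - \frac{\frac{2}{S} + \frac{S}{S}}{3} = - \frac{\frac{2}{S} + 1}{3} = - \frac{1 + \frac{2}{S}}{3} = - \frac{1}{3} - \frac{2}{3 S}$)
$t = 70$
$H{\left(B \right)} = 8 + \frac{-2 - B}{3 B}$ ($H{\left(B \right)} = \frac{\left(\frac{-2 - B}{3 B} + 8\right) B}{B} = \frac{\left(8 + \frac{-2 - B}{3 B}\right) B}{B} = \frac{B \left(8 + \frac{-2 - B}{3 B}\right)}{B} = 8 + \frac{-2 - B}{3 B}$)
$H{\left(t \right)} + L{\left(180 \right)} = \frac{-2 + 23 \cdot 70}{3 \cdot 70} - 102 = \frac{1}{3} \cdot \frac{1}{70} \left(-2 + 1610\right) - 102 = \frac{1}{3} \cdot \frac{1}{70} \cdot 1608 - 102 = \frac{268}{35} - 102 = - \frac{3302}{35}$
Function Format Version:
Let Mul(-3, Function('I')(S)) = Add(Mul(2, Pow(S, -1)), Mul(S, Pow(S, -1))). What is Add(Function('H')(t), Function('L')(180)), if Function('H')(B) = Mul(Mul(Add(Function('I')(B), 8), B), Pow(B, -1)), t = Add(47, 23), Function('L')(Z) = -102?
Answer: Rational(-3302, 35) ≈ -94.343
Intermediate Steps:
Function('I')(S) = Add(Rational(-1, 3), Mul(Rational(-2, 3), Pow(S, -1))) (Function('I')(S) = Mul(Rational(-1, 3), Add(Mul(2, Pow(S, -1)), Mul(S, Pow(S, -1)))) = Mul(Rational(-1, 3), Add(Mul(2, Pow(S, -1)), 1)) = Mul(Rational(-1, 3), Add(1, Mul(2, Pow(S, -1)))) = Add(Rational(-1, 3), Mul(Rational(-2, 3), Pow(S, -1))))
t = 70
Function('H')(B) = Add(8, Mul(Rational(1, 3), Pow(B, -1), Add(-2, Mul(-1, B)))) (Function('H')(B) = Mul(Mul(Add(Mul(Rational(1, 3), Pow(B, -1), Add(-2, Mul(-1, B))), 8), B), Pow(B, -1)) = Mul(Mul(Add(8, Mul(Rational(1, 3), Pow(B, -1), Add(-2, Mul(-1, B)))), B), Pow(B, -1)) = Mul(Mul(B, Add(8, Mul(Rational(1, 3), Pow(B, -1), Add(-2, Mul(-1, B))))), Pow(B, -1)) = Add(8, Mul(Rational(1, 3), Pow(B, -1), Add(-2, Mul(-1, B)))))
Add(Function('H')(t), Function('L')(180)) = Add(Mul(Rational(1, 3), Pow(70, -1), Add(-2, Mul(23, 70))), -102) = Add(Mul(Rational(1, 3), Rational(1, 70), Add(-2, 1610)), -102) = Add(Mul(Rational(1, 3), Rational(1, 70), 1608), -102) = Add(Rational(268, 35), -102) = Rational(-3302, 35)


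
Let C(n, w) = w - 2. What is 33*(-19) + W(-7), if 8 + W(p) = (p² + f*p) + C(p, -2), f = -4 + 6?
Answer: -604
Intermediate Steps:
C(n, w) = -2 + w
f = 2
W(p) = -12 + p² + 2*p (W(p) = -8 + ((p² + 2*p) + (-2 - 2)) = -8 + ((p² + 2*p) - 4) = -8 + (-4 + p² + 2*p) = -12 + p² + 2*p)
33*(-19) + W(-7) = 33*(-19) + (-12 + (-7)² + 2*(-7)) = -627 + (-12 + 49 - 14) = -627 + 23 = -604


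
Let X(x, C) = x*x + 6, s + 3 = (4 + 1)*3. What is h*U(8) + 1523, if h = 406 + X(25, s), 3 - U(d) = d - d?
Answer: 4634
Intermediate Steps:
s = 12 (s = -3 + (4 + 1)*3 = -3 + 5*3 = -3 + 15 = 12)
U(d) = 3 (U(d) = 3 - (d - d) = 3 - 1*0 = 3 + 0 = 3)
X(x, C) = 6 + x² (X(x, C) = x² + 6 = 6 + x²)
h = 1037 (h = 406 + (6 + 25²) = 406 + (6 + 625) = 406 + 631 = 1037)
h*U(8) + 1523 = 1037*3 + 1523 = 3111 + 1523 = 4634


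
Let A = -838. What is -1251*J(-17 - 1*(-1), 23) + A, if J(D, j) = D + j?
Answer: -9595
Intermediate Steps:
-1251*J(-17 - 1*(-1), 23) + A = -1251*((-17 - 1*(-1)) + 23) - 838 = -1251*((-17 + 1) + 23) - 838 = -1251*(-16 + 23) - 838 = -1251*7 - 838 = -8757 - 838 = -9595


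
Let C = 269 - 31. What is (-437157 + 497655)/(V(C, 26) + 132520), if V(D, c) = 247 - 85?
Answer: 30249/66341 ≈ 0.45596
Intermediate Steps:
C = 238
V(D, c) = 162
(-437157 + 497655)/(V(C, 26) + 132520) = (-437157 + 497655)/(162 + 132520) = 60498/132682 = 60498*(1/132682) = 30249/66341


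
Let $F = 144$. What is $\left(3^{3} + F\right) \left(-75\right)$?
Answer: $-12825$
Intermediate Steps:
$\left(3^{3} + F\right) \left(-75\right) = \left(3^{3} + 144\right) \left(-75\right) = \left(27 + 144\right) \left(-75\right) = 171 \left(-75\right) = -12825$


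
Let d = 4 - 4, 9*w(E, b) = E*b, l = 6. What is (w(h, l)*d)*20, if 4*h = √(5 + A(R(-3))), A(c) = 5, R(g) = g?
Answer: 0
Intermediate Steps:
h = √10/4 (h = √(5 + 5)/4 = √10/4 ≈ 0.79057)
w(E, b) = E*b/9 (w(E, b) = (E*b)/9 = E*b/9)
d = 0
(w(h, l)*d)*20 = (((⅑)*(√10/4)*6)*0)*20 = ((√10/6)*0)*20 = 0*20 = 0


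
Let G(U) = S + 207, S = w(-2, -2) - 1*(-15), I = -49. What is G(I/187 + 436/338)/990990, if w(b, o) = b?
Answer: 2/9009 ≈ 0.00022200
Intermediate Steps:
S = 13 (S = -2 - 1*(-15) = -2 + 15 = 13)
G(U) = 220 (G(U) = 13 + 207 = 220)
G(I/187 + 436/338)/990990 = 220/990990 = 220*(1/990990) = 2/9009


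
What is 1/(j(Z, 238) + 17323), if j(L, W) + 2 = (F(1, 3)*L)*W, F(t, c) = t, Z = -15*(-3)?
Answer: 1/28031 ≈ 3.5675e-5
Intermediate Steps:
Z = 45
j(L, W) = -2 + L*W (j(L, W) = -2 + (1*L)*W = -2 + L*W)
1/(j(Z, 238) + 17323) = 1/((-2 + 45*238) + 17323) = 1/((-2 + 10710) + 17323) = 1/(10708 + 17323) = 1/28031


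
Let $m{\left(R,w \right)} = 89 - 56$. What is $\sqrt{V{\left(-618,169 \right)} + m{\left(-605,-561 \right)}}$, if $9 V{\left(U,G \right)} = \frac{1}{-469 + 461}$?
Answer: $\frac{5 \sqrt{190}}{12} \approx 5.7434$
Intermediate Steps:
$m{\left(R,w \right)} = 33$ ($m{\left(R,w \right)} = 89 - 56 = 33$)
$V{\left(U,G \right)} = - \frac{1}{72}$ ($V{\left(U,G \right)} = \frac{1}{9 \left(-469 + 461\right)} = \frac{1}{9 \left(-8\right)} = \frac{1}{9} \left(- \frac{1}{8}\right) = - \frac{1}{72}$)
$\sqrt{V{\left(-618,169 \right)} + m{\left(-605,-561 \right)}} = \sqrt{- \frac{1}{72} + 33} = \sqrt{\frac{2375}{72}} = \frac{5 \sqrt{190}}{12}$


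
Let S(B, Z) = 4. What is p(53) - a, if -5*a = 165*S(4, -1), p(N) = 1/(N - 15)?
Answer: 5017/38 ≈ 132.03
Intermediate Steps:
p(N) = 1/(-15 + N)
a = -132 (a = -33*4 = -1/5*660 = -132)
p(53) - a = 1/(-15 + 53) - 1*(-132) = 1/38 + 132 = 5017/38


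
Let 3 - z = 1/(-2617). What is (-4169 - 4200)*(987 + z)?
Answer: -21682664639/2617 ≈ -8.2853e+6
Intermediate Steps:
z = 7852/2617 (z = 3 - 1/(-2617) = 3 - 1*(-1/2617) = 3 + 1/2617 = 7852/2617 ≈ 3.0004)
(-4169 - 4200)*(987 + z) = (-4169 - 4200)*(987 + 7852/2617) = -8369*2590831/2617 = -21682664639/2617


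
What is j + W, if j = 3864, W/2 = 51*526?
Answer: 57516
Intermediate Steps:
W = 53652 (W = 2*(51*526) = 2*26826 = 53652)
j + W = 3864 + 53652 = 57516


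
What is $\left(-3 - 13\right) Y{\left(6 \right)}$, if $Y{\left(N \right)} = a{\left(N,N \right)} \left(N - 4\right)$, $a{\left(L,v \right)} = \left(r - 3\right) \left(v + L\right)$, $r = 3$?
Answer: $0$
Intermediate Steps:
$a{\left(L,v \right)} = 0$ ($a{\left(L,v \right)} = \left(3 - 3\right) \left(v + L\right) = 0 \left(L + v\right) = 0$)
$Y{\left(N \right)} = 0$ ($Y{\left(N \right)} = 0 \left(N - 4\right) = 0 \left(-4 + N\right) = 0$)
$\left(-3 - 13\right) Y{\left(6 \right)} = \left(-3 - 13\right) 0 = \left(-16\right) 0 = 0$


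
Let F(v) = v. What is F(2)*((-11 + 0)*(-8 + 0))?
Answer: 176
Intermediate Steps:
F(2)*((-11 + 0)*(-8 + 0)) = 2*((-11 + 0)*(-8 + 0)) = 2*(-11*(-8)) = 2*88 = 176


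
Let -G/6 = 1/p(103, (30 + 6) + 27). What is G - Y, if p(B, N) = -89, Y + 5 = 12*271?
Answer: -288977/89 ≈ -3246.9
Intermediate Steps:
Y = 3247 (Y = -5 + 12*271 = -5 + 3252 = 3247)
G = 6/89 (G = -6/(-89) = -6*(-1/89) = 6/89 ≈ 0.067416)
G - Y = 6/89 - 1*3247 = 6/89 - 3247 = -288977/89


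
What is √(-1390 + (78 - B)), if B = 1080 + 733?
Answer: 25*I*√5 ≈ 55.902*I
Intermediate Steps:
B = 1813
√(-1390 + (78 - B)) = √(-1390 + (78 - 1*1813)) = √(-1390 + (78 - 1813)) = √(-1390 - 1735) = √(-3125) = 25*I*√5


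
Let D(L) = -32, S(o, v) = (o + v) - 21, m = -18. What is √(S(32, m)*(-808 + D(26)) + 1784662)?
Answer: √1790542 ≈ 1338.1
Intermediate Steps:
S(o, v) = -21 + o + v
√(S(32, m)*(-808 + D(26)) + 1784662) = √((-21 + 32 - 18)*(-808 - 32) + 1784662) = √(-7*(-840) + 1784662) = √(5880 + 1784662) = √1790542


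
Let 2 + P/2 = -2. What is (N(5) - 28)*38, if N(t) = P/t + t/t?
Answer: -5434/5 ≈ -1086.8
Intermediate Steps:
P = -8 (P = -4 + 2*(-2) = -4 - 4 = -8)
N(t) = 1 - 8/t (N(t) = -8/t + t/t = -8/t + 1 = 1 - 8/t)
(N(5) - 28)*38 = ((-8 + 5)/5 - 28)*38 = ((⅕)*(-3) - 28)*38 = (-⅗ - 28)*38 = -143/5*38 = -5434/5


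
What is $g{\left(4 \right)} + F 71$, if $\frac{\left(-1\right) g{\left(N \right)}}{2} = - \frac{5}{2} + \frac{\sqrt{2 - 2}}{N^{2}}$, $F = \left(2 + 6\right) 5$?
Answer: $2845$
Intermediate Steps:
$F = 40$ ($F = 8 \cdot 5 = 40$)
$g{\left(N \right)} = 5$ ($g{\left(N \right)} = - 2 \left(- \frac{5}{2} + \frac{\sqrt{2 - 2}}{N^{2}}\right) = - 2 \left(\left(-5\right) \frac{1}{2} + \frac{\sqrt{0}}{N^{2}}\right) = - 2 \left(- \frac{5}{2} + \frac{0}{N^{2}}\right) = - 2 \left(- \frac{5}{2} + 0\right) = \left(-2\right) \left(- \frac{5}{2}\right) = 5$)
$g{\left(4 \right)} + F 71 = 5 + 40 \cdot 71 = 5 + 2840 = 2845$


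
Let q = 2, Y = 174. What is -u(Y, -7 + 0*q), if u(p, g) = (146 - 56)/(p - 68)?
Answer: -45/53 ≈ -0.84906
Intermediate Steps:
u(p, g) = 90/(-68 + p)
-u(Y, -7 + 0*q) = -90/(-68 + 174) = -90/106 = -1*45/53 = -45/53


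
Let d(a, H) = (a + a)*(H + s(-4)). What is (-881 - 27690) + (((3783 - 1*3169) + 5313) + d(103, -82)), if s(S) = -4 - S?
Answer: -39536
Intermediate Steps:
d(a, H) = 2*H*a (d(a, H) = (a + a)*(H + (-4 - 1*(-4))) = (2*a)*(H + (-4 + 4)) = (2*a)*(H + 0) = (2*a)*H = 2*H*a)
(-881 - 27690) + (((3783 - 1*3169) + 5313) + d(103, -82)) = (-881 - 27690) + (((3783 - 1*3169) + 5313) + 2*(-82)*103) = -28571 + (((3783 - 3169) + 5313) - 16892) = -28571 + ((614 + 5313) - 16892) = -28571 + (5927 - 16892) = -28571 - 10965 = -39536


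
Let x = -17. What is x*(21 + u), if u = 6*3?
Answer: -663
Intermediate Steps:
u = 18
x*(21 + u) = -17*(21 + 18) = -17*39 = -663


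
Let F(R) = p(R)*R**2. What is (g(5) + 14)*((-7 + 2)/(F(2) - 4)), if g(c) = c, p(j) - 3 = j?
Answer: -95/16 ≈ -5.9375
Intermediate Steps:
p(j) = 3 + j
F(R) = R**2*(3 + R) (F(R) = (3 + R)*R**2 = R**2*(3 + R))
(g(5) + 14)*((-7 + 2)/(F(2) - 4)) = (5 + 14)*((-7 + 2)/(2**2*(3 + 2) - 4)) = 19*(-5/(4*5 - 4)) = 19*(-5/(20 - 4)) = 19*(-5/16) = -95/16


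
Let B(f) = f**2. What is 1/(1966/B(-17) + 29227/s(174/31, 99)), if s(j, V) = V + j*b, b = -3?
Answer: 736083/266852095 ≈ 0.0027584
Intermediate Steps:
s(j, V) = V - 3*j (s(j, V) = V + j*(-3) = V - 3*j)
1/(1966/B(-17) + 29227/s(174/31, 99)) = 1/(1966/((-17)**2) + 29227/(99 - 522/31)) = 1/(1966/289 + 29227/(99 - 522/31)) = 1/(1966/289 + 29227/(2547/31)) = 1/(1966/289 + 29227*(31/2547)) = 1/(1966/289 + 906037/2547) = 1/(266852095/736083) = 736083/266852095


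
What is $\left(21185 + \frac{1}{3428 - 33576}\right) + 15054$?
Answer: $\frac{1092533371}{30148} \approx 36239.0$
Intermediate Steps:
$\left(21185 + \frac{1}{3428 - 33576}\right) + 15054 = \left(21185 + \frac{1}{-30148}\right) + 15054 = \left(21185 - \frac{1}{30148}\right) + 15054 = \frac{638685379}{30148} + 15054 = \frac{1092533371}{30148}$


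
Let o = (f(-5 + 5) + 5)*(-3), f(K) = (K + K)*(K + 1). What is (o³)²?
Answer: 11390625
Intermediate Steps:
f(K) = 2*K*(1 + K) (f(K) = (2*K)*(1 + K) = 2*K*(1 + K))
o = -15 (o = (2*(-5 + 5)*(1 + (-5 + 5)) + 5)*(-3) = (2*0*(1 + 0) + 5)*(-3) = (2*0*1 + 5)*(-3) = (0 + 5)*(-3) = 5*(-3) = -15)
(o³)² = ((-15)³)² = (-3375)² = 11390625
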